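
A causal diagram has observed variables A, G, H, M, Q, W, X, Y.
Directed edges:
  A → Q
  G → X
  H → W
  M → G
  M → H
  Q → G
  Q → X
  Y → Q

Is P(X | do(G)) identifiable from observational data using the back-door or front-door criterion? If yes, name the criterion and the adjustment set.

desc(G)\{G}={X}; candidates ⊆ {A,H,M,Q,W,Y}.
size 0: {}; under {} G still reaches {A,H,M,Q,W,X,Y} ∋ X.
{Q}: G⊥X given {Q} in G with G→· removed — back-door holds.
P(X|do(G)) = Σ_{Q} P(X|G,Q)·P(Q).

P(X|do(G)): backdoor, adjust for {Q}.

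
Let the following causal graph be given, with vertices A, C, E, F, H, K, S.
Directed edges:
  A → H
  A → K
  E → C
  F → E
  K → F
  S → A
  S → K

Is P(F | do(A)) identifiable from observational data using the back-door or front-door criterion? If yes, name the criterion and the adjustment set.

P(F|do(A)): backdoor, adjust for {S}.

desc(A)\{A}={C,E,F,H,K}; candidates ⊆ {S}.
size 0: {}; under {} A still reaches {C,E,F,K,S} ∋ F.
{S}: A⊥F given {S} in G with A→· removed — back-door holds.
P(F|do(A)) = Σ_{S} P(F|A,S)·P(S).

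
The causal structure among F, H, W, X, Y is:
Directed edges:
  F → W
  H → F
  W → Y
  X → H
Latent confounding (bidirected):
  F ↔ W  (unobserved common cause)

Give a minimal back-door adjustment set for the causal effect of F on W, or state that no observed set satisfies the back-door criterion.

F→W: no observed back-door set.

desc(F)\{F}={W,Y}; candidates ⊆ {H,X}.
F↔W: latent back-door arc(s) into F.
size 0: {}; under {} F still reaches {H,W,X,Y} ∋ W.
size 1: {H}, {X}; under {H} F still reaches {W,Y} ∋ W.
size 2: {H,X}; under {H,X} F still reaches {W,Y} ∋ W.
F↔W cannot be blocked by any observed set — no back-door set.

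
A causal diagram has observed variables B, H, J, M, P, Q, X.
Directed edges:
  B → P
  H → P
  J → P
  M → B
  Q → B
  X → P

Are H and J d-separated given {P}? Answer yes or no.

Bayes-Ball from H | {P} reaches {B,J,M,Q,X}.
J ∈ reach(H|{P}) ⇒ H ⊥̸ J | {P}.

No — H and J are d-connected given {P}.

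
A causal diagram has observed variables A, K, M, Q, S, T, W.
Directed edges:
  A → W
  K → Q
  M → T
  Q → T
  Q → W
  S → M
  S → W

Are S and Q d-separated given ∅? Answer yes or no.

Yes — S ⊥ Q | ∅.

Bayes-Ball from S | ∅ reaches {M,T,W}.
Q ∉ reach(S|∅) ⇒ S ⊥ Q | ∅.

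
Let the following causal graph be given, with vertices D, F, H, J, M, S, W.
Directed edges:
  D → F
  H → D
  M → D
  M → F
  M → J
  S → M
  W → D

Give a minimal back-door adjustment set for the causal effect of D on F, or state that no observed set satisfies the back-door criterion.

desc(D)\{D}={F}; candidates ⊆ {H,J,M,S,W}.
size 0: {}; under {} D still reaches {F,H,J,M,S,W} ∋ F.
{M}: D⊥F given {M} in G with D→· removed — back-door holds.

D→F: minimal back-door set {M}.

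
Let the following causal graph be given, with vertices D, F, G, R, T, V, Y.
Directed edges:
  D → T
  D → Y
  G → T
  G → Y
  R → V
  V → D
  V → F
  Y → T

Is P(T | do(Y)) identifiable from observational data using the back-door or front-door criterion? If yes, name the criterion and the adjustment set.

P(T|do(Y)): backdoor, adjust for {D, G}.

desc(Y)\{Y}={T}; candidates ⊆ {D,F,G,R,V}.
size 0: {}; under {} Y still reaches {D,F,G,R,T,V} ∋ T.
size 1: {D}, {F}, {G} …(+2); under {D} Y still reaches {G,T} ∋ T.
{D,G}: Y⊥T given {D,G} in G with Y→· removed — back-door holds.
P(T|do(Y)) = Σ_{D,G} P(T|Y,D,G)·P(D,G).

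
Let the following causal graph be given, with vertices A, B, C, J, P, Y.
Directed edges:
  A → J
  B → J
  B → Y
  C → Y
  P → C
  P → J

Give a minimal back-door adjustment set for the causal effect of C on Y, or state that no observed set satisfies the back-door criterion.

desc(C)\{C}={Y}; candidates ⊆ {A,B,J,P}.
∅: C⊥Y given ∅ in G with C→· removed — back-door holds.

C→Y: minimal back-door set ∅.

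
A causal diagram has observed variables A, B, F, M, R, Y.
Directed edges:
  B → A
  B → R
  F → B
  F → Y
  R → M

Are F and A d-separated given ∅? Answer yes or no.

Bayes-Ball from F | ∅ reaches {A,B,M,R,Y}.
A ∈ reach(F|∅) ⇒ F ⊥̸ A | ∅.

No — F and A are d-connected given ∅.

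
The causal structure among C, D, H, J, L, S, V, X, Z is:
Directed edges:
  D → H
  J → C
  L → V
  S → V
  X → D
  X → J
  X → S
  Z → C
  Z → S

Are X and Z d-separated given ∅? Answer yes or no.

Yes — X ⊥ Z | ∅.

Bayes-Ball from X | ∅ reaches {C,D,H,J,S,V}.
Z ∉ reach(X|∅) ⇒ X ⊥ Z | ∅.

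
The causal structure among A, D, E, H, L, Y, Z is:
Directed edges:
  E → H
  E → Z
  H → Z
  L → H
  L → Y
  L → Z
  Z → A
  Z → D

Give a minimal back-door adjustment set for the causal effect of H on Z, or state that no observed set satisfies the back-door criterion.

desc(H)\{H}={A,D,Z}; candidates ⊆ {E,L,Y}.
size 0: {}; under {} H still reaches {A,D,E,L,Y,Z} ∋ Z.
size 1: {E}, {L}, {Y}; under {E} H still reaches {A,D,L,Y,Z} ∋ Z.
{E,L}: H⊥Z given {E,L} in G with H→· removed — back-door holds.

H→Z: minimal back-door set {E, L}.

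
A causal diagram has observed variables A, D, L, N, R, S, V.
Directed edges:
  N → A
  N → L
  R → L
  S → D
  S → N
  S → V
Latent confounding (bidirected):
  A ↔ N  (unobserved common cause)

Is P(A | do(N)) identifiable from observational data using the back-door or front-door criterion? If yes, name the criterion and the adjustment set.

desc(N)\{N}={A,L}; candidates ⊆ {D,R,S,V}.
N↔A: latent back-door arc(s) into N.
size 0: {}; under {} N still reaches {A,D,S,V} ∋ A.
size 1: {D}, {R}, {S} …(+1); under {D} N still reaches {A,S,V} ∋ A.
size 2: {D,R}, {D,S}, {D,V} …(+3); under {D,R} N still reaches {A,S,V} ∋ A.
N↔A cannot be blocked by any observed set — no back-door set.
No mediator lies on a directed N→…→A path.
Neither criterion identifies P(A|do(N)) in this graph.

P(A|do(N)): not identifiable (no BD/FD set).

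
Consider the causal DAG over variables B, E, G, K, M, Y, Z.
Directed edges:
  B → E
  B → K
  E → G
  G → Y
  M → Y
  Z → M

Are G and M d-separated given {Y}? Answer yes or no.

Bayes-Ball from G | {Y} reaches {B,E,K,M,Z}.
M ∈ reach(G|{Y}) ⇒ G ⊥̸ M | {Y}.

No — G and M are d-connected given {Y}.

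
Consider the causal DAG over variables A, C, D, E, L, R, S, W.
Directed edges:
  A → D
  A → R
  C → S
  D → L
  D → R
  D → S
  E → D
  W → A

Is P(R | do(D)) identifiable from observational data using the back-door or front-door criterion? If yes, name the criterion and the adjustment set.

desc(D)\{D}={L,R,S}; candidates ⊆ {A,C,E,W}.
size 0: {}; under {} D still reaches {A,E,R,W} ∋ R.
{A}: D⊥R given {A} in G with D→· removed — back-door holds.
P(R|do(D)) = Σ_{A} P(R|D,A)·P(A).

P(R|do(D)): backdoor, adjust for {A}.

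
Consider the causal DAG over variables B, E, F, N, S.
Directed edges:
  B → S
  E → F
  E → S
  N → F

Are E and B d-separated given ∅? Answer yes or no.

Yes — E ⊥ B | ∅.

Bayes-Ball from E | ∅ reaches {F,S}.
B ∉ reach(E|∅) ⇒ E ⊥ B | ∅.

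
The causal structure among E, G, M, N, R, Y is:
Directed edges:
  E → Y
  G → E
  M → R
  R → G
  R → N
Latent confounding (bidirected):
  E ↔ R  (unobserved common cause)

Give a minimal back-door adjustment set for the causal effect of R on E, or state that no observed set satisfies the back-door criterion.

desc(R)\{R}={E,G,N,Y}; candidates ⊆ {M}.
R↔E: latent back-door arc(s) into R.
size 0: {}; under {} R still reaches {E,M,Y} ∋ E.
size 1: {M}; under {M} R still reaches {E,Y} ∋ E.
R↔E cannot be blocked by any observed set — no back-door set.

R→E: no observed back-door set.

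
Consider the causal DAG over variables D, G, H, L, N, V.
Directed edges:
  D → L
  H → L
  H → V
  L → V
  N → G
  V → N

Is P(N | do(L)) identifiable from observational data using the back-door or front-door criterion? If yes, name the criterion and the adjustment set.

desc(L)\{L}={G,N,V}; candidates ⊆ {D,H}.
size 0: {}; under {} L still reaches {D,G,H,N,V} ∋ N.
{H}: L⊥N given {H} in G with L→· removed — back-door holds.
P(N|do(L)) = Σ_{H} P(N|L,H)·P(H).

P(N|do(L)): backdoor, adjust for {H}.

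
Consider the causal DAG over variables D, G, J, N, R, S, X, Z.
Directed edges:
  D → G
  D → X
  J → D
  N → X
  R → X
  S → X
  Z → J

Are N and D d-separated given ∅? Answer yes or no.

Bayes-Ball from N | ∅ reaches {X}.
D ∉ reach(N|∅) ⇒ N ⊥ D | ∅.

Yes — N ⊥ D | ∅.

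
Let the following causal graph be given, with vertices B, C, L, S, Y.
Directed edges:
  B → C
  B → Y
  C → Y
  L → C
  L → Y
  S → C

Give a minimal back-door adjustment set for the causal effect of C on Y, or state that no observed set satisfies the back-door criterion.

C→Y: minimal back-door set {B, L}.

desc(C)\{C}={Y}; candidates ⊆ {B,L,S}.
size 0: {}; under {} C still reaches {B,L,S,Y} ∋ Y.
size 1: {B}, {L}, {S}; under {B} C still reaches {L,S,Y} ∋ Y.
{B,L}: C⊥Y given {B,L} in G with C→· removed — back-door holds.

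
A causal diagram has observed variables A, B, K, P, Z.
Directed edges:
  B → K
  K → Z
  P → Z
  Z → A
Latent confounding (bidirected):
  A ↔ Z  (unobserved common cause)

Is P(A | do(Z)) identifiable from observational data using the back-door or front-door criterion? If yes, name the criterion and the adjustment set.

desc(Z)\{Z}={A}; candidates ⊆ {B,K,P}.
Z↔A: latent back-door arc(s) into Z.
size 0: {}; under {} Z still reaches {A,B,K,P} ∋ A.
size 1: {B}, {K}, {P}; under {B} Z still reaches {A,K,P} ∋ A.
size 2: {B,K}, {B,P}, {K,P}; under {B,K} Z still reaches {A,P} ∋ A.
Z↔A cannot be blocked by any observed set — no back-door set.
No mediator lies on a directed Z→…→A path.
Neither criterion identifies P(A|do(Z)) in this graph.

P(A|do(Z)): not identifiable (no BD/FD set).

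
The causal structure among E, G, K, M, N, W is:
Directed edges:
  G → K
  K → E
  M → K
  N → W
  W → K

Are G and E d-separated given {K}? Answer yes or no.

Bayes-Ball from G | {K} reaches {M,N,W}.
E ∉ reach(G|{K}) ⇒ G ⊥ E | {K}.

Yes — G ⊥ E | {K}.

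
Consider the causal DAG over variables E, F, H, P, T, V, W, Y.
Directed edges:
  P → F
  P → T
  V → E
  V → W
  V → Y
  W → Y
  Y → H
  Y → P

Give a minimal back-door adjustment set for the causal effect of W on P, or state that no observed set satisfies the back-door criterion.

W→P: minimal back-door set {V}.

desc(W)\{W}={F,H,P,T,Y}; candidates ⊆ {E,V}.
size 0: {}; under {} W still reaches {E,F,H,P,T,V,Y} ∋ P.
{V}: W⊥P given {V} in G with W→· removed — back-door holds.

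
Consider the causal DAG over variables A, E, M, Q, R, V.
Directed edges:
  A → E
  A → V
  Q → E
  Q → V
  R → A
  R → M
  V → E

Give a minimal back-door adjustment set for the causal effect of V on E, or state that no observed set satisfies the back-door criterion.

desc(V)\{V}={E}; candidates ⊆ {A,M,Q,R}.
size 0: {}; under {} V still reaches {A,E,M,Q,R} ∋ E.
size 1: {A}, {M}, {Q} …(+1); under {A} V still reaches {E,Q} ∋ E.
{A,Q}: V⊥E given {A,Q} in G with V→· removed — back-door holds.

V→E: minimal back-door set {A, Q}.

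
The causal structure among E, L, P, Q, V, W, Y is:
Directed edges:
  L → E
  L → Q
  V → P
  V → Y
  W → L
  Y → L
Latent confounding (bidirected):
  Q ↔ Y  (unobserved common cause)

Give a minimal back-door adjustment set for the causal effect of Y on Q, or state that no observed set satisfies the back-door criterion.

Y→Q: no observed back-door set.

desc(Y)\{Y}={E,L,Q}; candidates ⊆ {P,V,W}.
Y↔Q: latent back-door arc(s) into Y.
size 0: {}; under {} Y still reaches {P,Q,V} ∋ Q.
size 1: {P}, {V}, {W}; under {P} Y still reaches {Q,V} ∋ Q.
size 2: {P,V}, {P,W}, {V,W}; under {P,V} Y still reaches {Q} ∋ Q.
Y↔Q cannot be blocked by any observed set — no back-door set.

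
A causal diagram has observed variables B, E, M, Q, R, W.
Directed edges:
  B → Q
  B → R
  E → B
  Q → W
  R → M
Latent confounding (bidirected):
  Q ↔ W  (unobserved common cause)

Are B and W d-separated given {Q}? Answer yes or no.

Bayes-Ball from B | {Q} reaches {E,M,R,W}.
W ∈ reach(B|{Q}) ⇒ B ⊥̸ W | {Q}.

No — B and W are d-connected given {Q}.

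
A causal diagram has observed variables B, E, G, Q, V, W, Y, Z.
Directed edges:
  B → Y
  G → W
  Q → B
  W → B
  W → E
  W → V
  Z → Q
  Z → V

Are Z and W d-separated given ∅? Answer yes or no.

Bayes-Ball from Z | ∅ reaches {B,Q,V,Y}.
W ∉ reach(Z|∅) ⇒ Z ⊥ W | ∅.

Yes — Z ⊥ W | ∅.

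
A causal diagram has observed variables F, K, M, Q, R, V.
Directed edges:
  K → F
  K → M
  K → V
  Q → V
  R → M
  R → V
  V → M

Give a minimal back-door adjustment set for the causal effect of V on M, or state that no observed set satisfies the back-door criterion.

desc(V)\{V}={M}; candidates ⊆ {F,K,Q,R}.
size 0: {}; under {} V still reaches {F,K,M,Q,R} ∋ M.
size 1: {F}, {K}, {Q} …(+1); under {F} V still reaches {K,M,Q,R} ∋ M.
{K,R}: V⊥M given {K,R} in G with V→· removed — back-door holds.

V→M: minimal back-door set {K, R}.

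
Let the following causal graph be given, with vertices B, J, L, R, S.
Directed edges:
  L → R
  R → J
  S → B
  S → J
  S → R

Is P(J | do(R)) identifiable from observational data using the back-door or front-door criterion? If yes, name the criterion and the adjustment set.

P(J|do(R)): backdoor, adjust for {S}.

desc(R)\{R}={J}; candidates ⊆ {B,L,S}.
size 0: {}; under {} R still reaches {B,J,L,S} ∋ J.
{S}: R⊥J given {S} in G with R→· removed — back-door holds.
P(J|do(R)) = Σ_{S} P(J|R,S)·P(S).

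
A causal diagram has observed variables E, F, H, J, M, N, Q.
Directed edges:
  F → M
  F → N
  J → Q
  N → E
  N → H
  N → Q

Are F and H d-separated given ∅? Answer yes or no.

Bayes-Ball from F | ∅ reaches {E,H,M,N,Q}.
H ∈ reach(F|∅) ⇒ F ⊥̸ H | ∅.

No — F and H are d-connected given ∅.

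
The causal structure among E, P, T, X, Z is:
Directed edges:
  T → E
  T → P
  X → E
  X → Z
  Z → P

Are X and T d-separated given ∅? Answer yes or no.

Bayes-Ball from X | ∅ reaches {E,P,Z}.
T ∉ reach(X|∅) ⇒ X ⊥ T | ∅.

Yes — X ⊥ T | ∅.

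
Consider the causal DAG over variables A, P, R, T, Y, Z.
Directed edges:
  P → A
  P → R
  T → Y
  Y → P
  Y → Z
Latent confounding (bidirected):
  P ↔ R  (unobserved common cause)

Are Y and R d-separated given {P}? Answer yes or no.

Bayes-Ball from Y | {P} reaches {R,T,Z}.
R ∈ reach(Y|{P}) ⇒ Y ⊥̸ R | {P}.

No — Y and R are d-connected given {P}.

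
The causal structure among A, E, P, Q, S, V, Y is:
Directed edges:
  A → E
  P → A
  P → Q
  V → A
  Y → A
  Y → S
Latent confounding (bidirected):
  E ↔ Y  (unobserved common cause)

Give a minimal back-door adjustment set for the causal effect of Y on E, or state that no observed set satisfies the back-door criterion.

Y→E: no observed back-door set.

desc(Y)\{Y}={A,E,S}; candidates ⊆ {P,Q,V}.
Y↔E: latent back-door arc(s) into Y.
size 0: {}; under {} Y still reaches {E} ∋ E.
size 1: {P}, {Q}, {V}; under {P} Y still reaches {E} ∋ E.
size 2: {P,Q}, {P,V}, {Q,V}; under {P,Q} Y still reaches {E} ∋ E.
Y↔E cannot be blocked by any observed set — no back-door set.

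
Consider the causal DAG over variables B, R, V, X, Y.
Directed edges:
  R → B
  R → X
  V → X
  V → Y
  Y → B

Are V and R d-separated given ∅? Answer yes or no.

Yes — V ⊥ R | ∅.

Bayes-Ball from V | ∅ reaches {B,X,Y}.
R ∉ reach(V|∅) ⇒ V ⊥ R | ∅.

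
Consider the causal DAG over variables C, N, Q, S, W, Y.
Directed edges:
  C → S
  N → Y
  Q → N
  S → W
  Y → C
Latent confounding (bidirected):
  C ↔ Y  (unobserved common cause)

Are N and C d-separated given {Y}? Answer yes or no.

No — N and C are d-connected given {Y}.

Bayes-Ball from N | {Y} reaches {C,Q,S,W}.
C ∈ reach(N|{Y}) ⇒ N ⊥̸ C | {Y}.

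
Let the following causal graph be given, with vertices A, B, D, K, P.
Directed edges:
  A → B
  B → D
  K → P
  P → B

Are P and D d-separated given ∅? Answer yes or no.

Bayes-Ball from P | ∅ reaches {B,D,K}.
D ∈ reach(P|∅) ⇒ P ⊥̸ D | ∅.

No — P and D are d-connected given ∅.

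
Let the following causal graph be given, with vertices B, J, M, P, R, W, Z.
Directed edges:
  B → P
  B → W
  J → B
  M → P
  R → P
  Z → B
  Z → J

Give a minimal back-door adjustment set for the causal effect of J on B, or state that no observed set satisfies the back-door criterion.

J→B: minimal back-door set {Z}.

desc(J)\{J}={B,P,W}; candidates ⊆ {M,R,Z}.
size 0: {}; under {} J still reaches {B,P,W,Z} ∋ B.
{Z}: J⊥B given {Z} in G with J→· removed — back-door holds.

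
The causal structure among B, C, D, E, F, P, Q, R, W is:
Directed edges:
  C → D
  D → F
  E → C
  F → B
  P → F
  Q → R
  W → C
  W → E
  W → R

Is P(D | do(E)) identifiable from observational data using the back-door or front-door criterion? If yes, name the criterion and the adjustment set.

desc(E)\{E}={B,C,D,F}; candidates ⊆ {P,Q,R,W}.
size 0: {}; under {} E still reaches {B,C,D,F,R,W} ∋ D.
{W}: E⊥D given {W} in G with E→· removed — back-door holds.
P(D|do(E)) = Σ_{W} P(D|E,W)·P(W).

P(D|do(E)): backdoor, adjust for {W}.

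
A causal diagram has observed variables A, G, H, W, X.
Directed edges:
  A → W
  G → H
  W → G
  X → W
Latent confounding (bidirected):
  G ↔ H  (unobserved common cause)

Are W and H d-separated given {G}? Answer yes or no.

Bayes-Ball from W | {G} reaches {A,H,X}.
H ∈ reach(W|{G}) ⇒ W ⊥̸ H | {G}.

No — W and H are d-connected given {G}.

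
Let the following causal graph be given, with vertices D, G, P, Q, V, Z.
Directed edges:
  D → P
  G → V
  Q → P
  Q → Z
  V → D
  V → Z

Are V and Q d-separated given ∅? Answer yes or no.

Yes — V ⊥ Q | ∅.

Bayes-Ball from V | ∅ reaches {D,G,P,Z}.
Q ∉ reach(V|∅) ⇒ V ⊥ Q | ∅.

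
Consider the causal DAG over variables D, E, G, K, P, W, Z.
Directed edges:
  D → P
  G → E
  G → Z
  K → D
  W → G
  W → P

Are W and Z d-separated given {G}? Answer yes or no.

Bayes-Ball from W | {G} reaches {P}.
Z ∉ reach(W|{G}) ⇒ W ⊥ Z | {G}.

Yes — W ⊥ Z | {G}.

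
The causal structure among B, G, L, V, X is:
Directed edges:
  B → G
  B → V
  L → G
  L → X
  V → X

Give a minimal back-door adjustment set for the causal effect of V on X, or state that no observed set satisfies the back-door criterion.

V→X: minimal back-door set ∅.

desc(V)\{V}={X}; candidates ⊆ {B,G,L}.
∅: V⊥X given ∅ in G with V→· removed — back-door holds.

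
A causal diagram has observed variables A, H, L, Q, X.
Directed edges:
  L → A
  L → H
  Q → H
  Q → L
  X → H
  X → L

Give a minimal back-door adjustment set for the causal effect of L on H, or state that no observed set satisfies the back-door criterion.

desc(L)\{L}={A,H}; candidates ⊆ {Q,X}.
size 0: {}; under {} L still reaches {H,Q,X} ∋ H.
size 1: {Q}, {X}; under {Q} L still reaches {H,X} ∋ H.
{Q,X}: L⊥H given {Q,X} in G with L→· removed — back-door holds.

L→H: minimal back-door set {Q, X}.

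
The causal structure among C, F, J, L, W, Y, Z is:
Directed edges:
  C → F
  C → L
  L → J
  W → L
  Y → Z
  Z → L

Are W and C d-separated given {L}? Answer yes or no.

No — W and C are d-connected given {L}.

Bayes-Ball from W | {L} reaches {C,F,Y,Z}.
C ∈ reach(W|{L}) ⇒ W ⊥̸ C | {L}.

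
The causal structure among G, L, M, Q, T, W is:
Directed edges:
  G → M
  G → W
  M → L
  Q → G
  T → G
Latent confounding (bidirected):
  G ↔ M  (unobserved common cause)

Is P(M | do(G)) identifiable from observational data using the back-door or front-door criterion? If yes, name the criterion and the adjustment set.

desc(G)\{G}={L,M,W}; candidates ⊆ {Q,T}.
G↔M: latent back-door arc(s) into G.
size 0: {}; under {} G still reaches {L,M,Q,T} ∋ M.
size 1: {Q}, {T}; under {Q} G still reaches {L,M,T} ∋ M.
size 2: {Q,T}; under {Q,T} G still reaches {L,M} ∋ M.
G↔M cannot be blocked by any observed set — no back-door set.
No mediator lies on a directed G→…→M path.
Neither criterion identifies P(M|do(G)) in this graph.

P(M|do(G)): not identifiable (no BD/FD set).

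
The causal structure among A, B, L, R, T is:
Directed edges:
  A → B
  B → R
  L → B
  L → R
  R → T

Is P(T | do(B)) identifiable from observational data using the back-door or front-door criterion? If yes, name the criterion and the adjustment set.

P(T|do(B)): backdoor, adjust for {L}.

desc(B)\{B}={R,T}; candidates ⊆ {A,L}.
size 0: {}; under {} B still reaches {A,L,R,T} ∋ T.
{L}: B⊥T given {L} in G with B→· removed — back-door holds.
P(T|do(B)) = Σ_{L} P(T|B,L)·P(L).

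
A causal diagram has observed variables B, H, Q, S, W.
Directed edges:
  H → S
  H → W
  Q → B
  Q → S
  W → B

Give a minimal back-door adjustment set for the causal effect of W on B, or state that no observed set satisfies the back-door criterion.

W→B: minimal back-door set ∅.

desc(W)\{W}={B}; candidates ⊆ {H,Q,S}.
∅: W⊥B given ∅ in G with W→· removed — back-door holds.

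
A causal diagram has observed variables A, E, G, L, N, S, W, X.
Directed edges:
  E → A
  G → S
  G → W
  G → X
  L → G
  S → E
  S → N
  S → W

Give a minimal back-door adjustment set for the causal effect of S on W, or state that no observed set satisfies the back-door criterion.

desc(S)\{S}={A,E,N,W}; candidates ⊆ {G,L,X}.
size 0: {}; under {} S still reaches {G,L,W,X} ∋ W.
{G}: S⊥W given {G} in G with S→· removed — back-door holds.

S→W: minimal back-door set {G}.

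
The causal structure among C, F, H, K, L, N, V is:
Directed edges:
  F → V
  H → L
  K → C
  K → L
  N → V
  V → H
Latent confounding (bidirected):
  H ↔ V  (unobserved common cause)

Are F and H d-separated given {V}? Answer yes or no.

Bayes-Ball from F | {V} reaches {H,L,N}.
H ∈ reach(F|{V}) ⇒ F ⊥̸ H | {V}.

No — F and H are d-connected given {V}.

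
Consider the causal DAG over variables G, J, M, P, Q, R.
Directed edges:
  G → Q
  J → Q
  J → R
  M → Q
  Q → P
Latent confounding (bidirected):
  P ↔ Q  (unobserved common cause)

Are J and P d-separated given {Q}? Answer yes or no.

No — J and P are d-connected given {Q}.

Bayes-Ball from J | {Q} reaches {G,M,P,R}.
P ∈ reach(J|{Q}) ⇒ J ⊥̸ P | {Q}.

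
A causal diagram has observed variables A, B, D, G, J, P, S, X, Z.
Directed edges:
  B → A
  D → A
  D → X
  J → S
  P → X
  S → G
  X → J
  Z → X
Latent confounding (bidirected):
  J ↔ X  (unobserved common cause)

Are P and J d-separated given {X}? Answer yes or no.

No — P and J are d-connected given {X}.

Bayes-Ball from P | {X} reaches {A,D,G,J,S,Z}.
J ∈ reach(P|{X}) ⇒ P ⊥̸ J | {X}.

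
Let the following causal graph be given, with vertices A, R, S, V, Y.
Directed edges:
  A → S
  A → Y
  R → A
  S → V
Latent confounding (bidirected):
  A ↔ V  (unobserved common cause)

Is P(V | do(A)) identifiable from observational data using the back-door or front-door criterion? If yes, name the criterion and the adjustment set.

P(V|do(A)): frontdoor, adjust for {S}.

desc(A)\{A}={S,V,Y}; candidates ⊆ {R}.
A↔V: latent back-door arc(s) into A.
size 0: {}; under {} A still reaches {R,V} ∋ V.
size 1: {R}; under {R} A still reaches {V} ∋ V.
A↔V cannot be blocked by any observed set — no back-door set.
{S}: (i) intercepts every directed A→V path; (ii) no back-door A→{S}; (iii) {A} blocks every back-door {S}→V. Front-door holds.
P(V|do(A)) = Σ_{S} P(S|A) Σ_{A'} P(V|S,A')P(A').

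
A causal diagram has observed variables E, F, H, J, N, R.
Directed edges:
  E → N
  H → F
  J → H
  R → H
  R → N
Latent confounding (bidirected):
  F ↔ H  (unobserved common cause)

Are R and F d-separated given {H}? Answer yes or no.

No — R and F are d-connected given {H}.

Bayes-Ball from R | {H} reaches {F,J,N}.
F ∈ reach(R|{H}) ⇒ R ⊥̸ F | {H}.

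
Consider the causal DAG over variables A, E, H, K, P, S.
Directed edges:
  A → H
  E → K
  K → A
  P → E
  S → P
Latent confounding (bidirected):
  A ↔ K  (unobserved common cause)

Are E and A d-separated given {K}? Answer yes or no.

No — E and A are d-connected given {K}.

Bayes-Ball from E | {K} reaches {A,H,P,S}.
A ∈ reach(E|{K}) ⇒ E ⊥̸ A | {K}.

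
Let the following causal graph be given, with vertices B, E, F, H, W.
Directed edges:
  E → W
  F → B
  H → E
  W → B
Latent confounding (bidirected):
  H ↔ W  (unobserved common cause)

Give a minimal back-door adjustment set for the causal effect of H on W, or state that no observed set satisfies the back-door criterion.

H→W: no observed back-door set.

desc(H)\{H}={B,E,W}; candidates ⊆ {F}.
H↔W: latent back-door arc(s) into H.
size 0: {}; under {} H still reaches {B,W} ∋ W.
size 1: {F}; under {F} H still reaches {B,W} ∋ W.
H↔W cannot be blocked by any observed set — no back-door set.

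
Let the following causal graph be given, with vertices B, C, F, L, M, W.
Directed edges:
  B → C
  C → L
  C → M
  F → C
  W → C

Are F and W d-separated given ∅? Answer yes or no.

Bayes-Ball from F | ∅ reaches {C,L,M}.
W ∉ reach(F|∅) ⇒ F ⊥ W | ∅.

Yes — F ⊥ W | ∅.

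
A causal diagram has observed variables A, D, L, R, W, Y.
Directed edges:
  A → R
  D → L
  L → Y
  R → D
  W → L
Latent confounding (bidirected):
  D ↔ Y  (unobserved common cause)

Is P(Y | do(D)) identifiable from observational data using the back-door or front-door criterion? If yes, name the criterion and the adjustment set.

P(Y|do(D)): frontdoor, adjust for {L}.

desc(D)\{D}={L,Y}; candidates ⊆ {A,R,W}.
D↔Y: latent back-door arc(s) into D.
size 0: {}; under {} D still reaches {A,R,Y} ∋ Y.
size 1: {A}, {R}, {W}; under {A} D still reaches {R,Y} ∋ Y.
size 2: {A,R}, {A,W}, {R,W}; under {A,R} D still reaches {Y} ∋ Y.
D↔Y cannot be blocked by any observed set — no back-door set.
{L}: (i) intercepts every directed D→Y path; (ii) no back-door D→{L}; (iii) {D} blocks every back-door {L}→Y. Front-door holds.
P(Y|do(D)) = Σ_{L} P(L|D) Σ_{D'} P(Y|L,D')P(D').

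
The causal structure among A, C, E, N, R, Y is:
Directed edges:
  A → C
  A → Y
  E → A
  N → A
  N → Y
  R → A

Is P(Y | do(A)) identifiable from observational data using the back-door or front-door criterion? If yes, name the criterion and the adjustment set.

desc(A)\{A}={C,Y}; candidates ⊆ {E,N,R}.
size 0: {}; under {} A still reaches {E,N,R,Y} ∋ Y.
{N}: A⊥Y given {N} in G with A→· removed — back-door holds.
P(Y|do(A)) = Σ_{N} P(Y|A,N)·P(N).

P(Y|do(A)): backdoor, adjust for {N}.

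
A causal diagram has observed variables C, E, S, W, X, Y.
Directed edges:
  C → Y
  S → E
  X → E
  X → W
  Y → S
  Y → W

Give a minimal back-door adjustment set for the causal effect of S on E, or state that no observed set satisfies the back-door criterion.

S→E: minimal back-door set ∅.

desc(S)\{S}={E}; candidates ⊆ {C,W,X,Y}.
∅: S⊥E given ∅ in G with S→· removed — back-door holds.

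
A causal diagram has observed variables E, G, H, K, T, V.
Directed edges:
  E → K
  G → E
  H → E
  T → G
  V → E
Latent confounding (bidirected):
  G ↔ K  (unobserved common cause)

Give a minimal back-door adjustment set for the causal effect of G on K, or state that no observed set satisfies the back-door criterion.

desc(G)\{G}={E,K}; candidates ⊆ {H,T,V}.
G↔K: latent back-door arc(s) into G.
size 0: {}; under {} G still reaches {K,T} ∋ K.
size 1: {H}, {T}, {V}; under {H} G still reaches {K,T} ∋ K.
size 2: {H,T}, {H,V}, {T,V}; under {H,T} G still reaches {K} ∋ K.
G↔K cannot be blocked by any observed set — no back-door set.

G→K: no observed back-door set.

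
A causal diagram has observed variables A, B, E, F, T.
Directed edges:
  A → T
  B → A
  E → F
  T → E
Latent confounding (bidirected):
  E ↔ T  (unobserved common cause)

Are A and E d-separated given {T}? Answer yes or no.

Bayes-Ball from A | {T} reaches {B,E,F}.
E ∈ reach(A|{T}) ⇒ A ⊥̸ E | {T}.

No — A and E are d-connected given {T}.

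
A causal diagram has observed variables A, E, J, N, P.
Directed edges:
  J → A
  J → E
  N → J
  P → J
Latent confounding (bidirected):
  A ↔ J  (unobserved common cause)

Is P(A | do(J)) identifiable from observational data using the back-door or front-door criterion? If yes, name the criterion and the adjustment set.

desc(J)\{J}={A,E}; candidates ⊆ {N,P}.
J↔A: latent back-door arc(s) into J.
size 0: {}; under {} J still reaches {A,N,P} ∋ A.
size 1: {N}, {P}; under {N} J still reaches {A,P} ∋ A.
size 2: {N,P}; under {N,P} J still reaches {A} ∋ A.
J↔A cannot be blocked by any observed set — no back-door set.
No mediator lies on a directed J→…→A path.
Neither criterion identifies P(A|do(J)) in this graph.

P(A|do(J)): not identifiable (no BD/FD set).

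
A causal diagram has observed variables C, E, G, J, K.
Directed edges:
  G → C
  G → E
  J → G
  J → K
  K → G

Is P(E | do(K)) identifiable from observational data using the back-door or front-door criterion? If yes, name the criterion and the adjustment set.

desc(K)\{K}={C,E,G}; candidates ⊆ {J}.
size 0: {}; under {} K still reaches {C,E,G,J} ∋ E.
{J}: K⊥E given {J} in G with K→· removed — back-door holds.
P(E|do(K)) = Σ_{J} P(E|K,J)·P(J).

P(E|do(K)): backdoor, adjust for {J}.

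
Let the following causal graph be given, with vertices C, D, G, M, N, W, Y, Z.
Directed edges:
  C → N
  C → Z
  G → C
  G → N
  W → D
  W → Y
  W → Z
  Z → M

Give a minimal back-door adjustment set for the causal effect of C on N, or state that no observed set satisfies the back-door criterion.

C→N: minimal back-door set {G}.

desc(C)\{C}={M,N,Z}; candidates ⊆ {D,G,W,Y}.
size 0: {}; under {} C still reaches {G,N} ∋ N.
{G}: C⊥N given {G} in G with C→· removed — back-door holds.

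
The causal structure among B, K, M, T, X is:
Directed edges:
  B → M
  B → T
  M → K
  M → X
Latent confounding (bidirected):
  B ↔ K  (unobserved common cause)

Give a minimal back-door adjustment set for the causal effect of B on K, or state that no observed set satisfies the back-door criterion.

B→K: no observed back-door set.

desc(B)\{B}={K,M,T,X}; candidates ⊆ {—}.
B↔K: latent back-door arc(s) into B.
size 0: {}; under {} B still reaches {K} ∋ K.
B↔K cannot be blocked by any observed set — no back-door set.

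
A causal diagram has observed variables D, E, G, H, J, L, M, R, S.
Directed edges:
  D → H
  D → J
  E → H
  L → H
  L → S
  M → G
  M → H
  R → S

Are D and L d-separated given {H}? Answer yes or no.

No — D and L are d-connected given {H}.

Bayes-Ball from D | {H} reaches {E,G,J,L,M,S}.
L ∈ reach(D|{H}) ⇒ D ⊥̸ L | {H}.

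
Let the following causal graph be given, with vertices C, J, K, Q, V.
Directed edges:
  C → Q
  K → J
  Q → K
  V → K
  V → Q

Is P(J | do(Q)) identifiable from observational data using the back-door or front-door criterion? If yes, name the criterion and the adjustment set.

desc(Q)\{Q}={J,K}; candidates ⊆ {C,V}.
size 0: {}; under {} Q still reaches {C,J,K,V} ∋ J.
{V}: Q⊥J given {V} in G with Q→· removed — back-door holds.
P(J|do(Q)) = Σ_{V} P(J|Q,V)·P(V).

P(J|do(Q)): backdoor, adjust for {V}.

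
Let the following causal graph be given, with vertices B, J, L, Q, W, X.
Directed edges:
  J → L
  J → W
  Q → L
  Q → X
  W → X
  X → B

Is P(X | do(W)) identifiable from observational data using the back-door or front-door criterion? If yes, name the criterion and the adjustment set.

desc(W)\{W}={B,X}; candidates ⊆ {J,L,Q}.
∅: W⊥X given ∅ in G with W→· removed — back-door holds.
P(X|do(W)) = P(X|W) — no adjustment needed.

P(X|do(W)): backdoor, adjust for ∅.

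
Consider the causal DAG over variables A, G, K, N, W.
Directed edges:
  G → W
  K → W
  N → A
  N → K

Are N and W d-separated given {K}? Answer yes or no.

Bayes-Ball from N | {K} reaches {A}.
W ∉ reach(N|{K}) ⇒ N ⊥ W | {K}.

Yes — N ⊥ W | {K}.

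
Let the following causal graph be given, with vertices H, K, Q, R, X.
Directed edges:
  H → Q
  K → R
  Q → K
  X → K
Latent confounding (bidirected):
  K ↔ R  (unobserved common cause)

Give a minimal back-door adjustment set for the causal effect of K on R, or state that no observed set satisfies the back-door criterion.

K→R: no observed back-door set.

desc(K)\{K}={R}; candidates ⊆ {H,Q,X}.
K↔R: latent back-door arc(s) into K.
size 0: {}; under {} K still reaches {H,Q,R,X} ∋ R.
size 1: {H}, {Q}, {X}; under {H} K still reaches {Q,R,X} ∋ R.
size 2: {H,Q}, {H,X}, {Q,X}; under {H,Q} K still reaches {R,X} ∋ R.
K↔R cannot be blocked by any observed set — no back-door set.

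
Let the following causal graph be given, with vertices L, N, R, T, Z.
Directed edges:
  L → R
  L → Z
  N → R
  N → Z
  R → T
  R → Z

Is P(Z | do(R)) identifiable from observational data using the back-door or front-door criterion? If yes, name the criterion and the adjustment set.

desc(R)\{R}={T,Z}; candidates ⊆ {L,N}.
size 0: {}; under {} R still reaches {L,N,Z} ∋ Z.
size 1: {L}, {N}; under {L} R still reaches {N,Z} ∋ Z.
{L,N}: R⊥Z given {L,N} in G with R→· removed — back-door holds.
P(Z|do(R)) = Σ_{L,N} P(Z|R,L,N)·P(L,N).

P(Z|do(R)): backdoor, adjust for {L, N}.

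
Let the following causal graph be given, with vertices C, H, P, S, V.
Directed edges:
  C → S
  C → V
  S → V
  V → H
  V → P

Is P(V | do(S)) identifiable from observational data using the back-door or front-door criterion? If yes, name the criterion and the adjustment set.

desc(S)\{S}={H,P,V}; candidates ⊆ {C}.
size 0: {}; under {} S still reaches {C,H,P,V} ∋ V.
{C}: S⊥V given {C} in G with S→· removed — back-door holds.
P(V|do(S)) = Σ_{C} P(V|S,C)·P(C).

P(V|do(S)): backdoor, adjust for {C}.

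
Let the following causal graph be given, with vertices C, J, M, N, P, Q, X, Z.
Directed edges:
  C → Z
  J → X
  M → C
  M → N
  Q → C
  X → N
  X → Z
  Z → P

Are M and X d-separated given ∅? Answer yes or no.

Yes — M ⊥ X | ∅.

Bayes-Ball from M | ∅ reaches {C,N,P,Z}.
X ∉ reach(M|∅) ⇒ M ⊥ X | ∅.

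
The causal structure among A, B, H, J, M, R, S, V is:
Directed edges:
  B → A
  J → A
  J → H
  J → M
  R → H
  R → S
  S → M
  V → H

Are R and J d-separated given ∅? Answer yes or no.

Yes — R ⊥ J | ∅.

Bayes-Ball from R | ∅ reaches {H,M,S}.
J ∉ reach(R|∅) ⇒ R ⊥ J | ∅.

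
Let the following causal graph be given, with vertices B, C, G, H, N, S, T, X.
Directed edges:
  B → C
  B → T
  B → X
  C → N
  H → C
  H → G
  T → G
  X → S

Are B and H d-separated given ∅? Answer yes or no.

Bayes-Ball from B | ∅ reaches {C,G,N,S,T,X}.
H ∉ reach(B|∅) ⇒ B ⊥ H | ∅.

Yes — B ⊥ H | ∅.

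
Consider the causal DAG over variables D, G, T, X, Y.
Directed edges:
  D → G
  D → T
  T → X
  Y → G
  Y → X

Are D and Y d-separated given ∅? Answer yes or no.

Yes — D ⊥ Y | ∅.

Bayes-Ball from D | ∅ reaches {G,T,X}.
Y ∉ reach(D|∅) ⇒ D ⊥ Y | ∅.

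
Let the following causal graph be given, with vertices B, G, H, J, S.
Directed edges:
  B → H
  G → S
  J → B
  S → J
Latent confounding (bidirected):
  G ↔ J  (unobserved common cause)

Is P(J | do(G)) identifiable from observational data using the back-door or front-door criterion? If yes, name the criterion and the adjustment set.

P(J|do(G)): frontdoor, adjust for {S}.

desc(G)\{G}={B,H,J,S}; candidates ⊆ {—}.
G↔J: latent back-door arc(s) into G.
size 0: {}; under {} G still reaches {B,H,J} ∋ J.
G↔J cannot be blocked by any observed set — no back-door set.
{S}: (i) intercepts every directed G→J path; (ii) no back-door G→{S}; (iii) {G} blocks every back-door {S}→J. Front-door holds.
P(J|do(G)) = Σ_{S} P(S|G) Σ_{G'} P(J|S,G')P(G').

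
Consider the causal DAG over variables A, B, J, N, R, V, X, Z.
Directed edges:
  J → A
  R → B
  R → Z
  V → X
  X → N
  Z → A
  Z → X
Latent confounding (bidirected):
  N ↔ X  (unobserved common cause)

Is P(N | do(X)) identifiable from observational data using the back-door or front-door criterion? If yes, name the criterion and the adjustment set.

P(N|do(X)): not identifiable (no BD/FD set).

desc(X)\{X}={N}; candidates ⊆ {A,B,J,R,V,Z}.
X↔N: latent back-door arc(s) into X.
size 0: {}; under {} X still reaches {A,B,N,R,V,Z} ∋ N.
size 1: {A}, {B}, {J} …(+3); under {A} X still reaches {B,J,N,R,V,Z} ∋ N.
size 2: {A,B}, {A,J}, {A,R} …(+12); under {A,B} X still reaches {J,N,R,V,Z} ∋ N.
X↔N cannot be blocked by any observed set — no back-door set.
No mediator lies on a directed X→…→N path.
Neither criterion identifies P(N|do(X)) in this graph.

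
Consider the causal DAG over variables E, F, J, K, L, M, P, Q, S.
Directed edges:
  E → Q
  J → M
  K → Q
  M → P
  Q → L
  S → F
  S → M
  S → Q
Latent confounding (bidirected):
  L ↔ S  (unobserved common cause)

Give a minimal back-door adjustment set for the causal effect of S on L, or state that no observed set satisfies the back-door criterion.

desc(S)\{S}={F,L,M,P,Q}; candidates ⊆ {E,J,K}.
S↔L: latent back-door arc(s) into S.
size 0: {}; under {} S still reaches {L} ∋ L.
size 1: {E}, {J}, {K}; under {E} S still reaches {L} ∋ L.
size 2: {E,J}, {E,K}, {J,K}; under {E,J} S still reaches {L} ∋ L.
S↔L cannot be blocked by any observed set — no back-door set.

S→L: no observed back-door set.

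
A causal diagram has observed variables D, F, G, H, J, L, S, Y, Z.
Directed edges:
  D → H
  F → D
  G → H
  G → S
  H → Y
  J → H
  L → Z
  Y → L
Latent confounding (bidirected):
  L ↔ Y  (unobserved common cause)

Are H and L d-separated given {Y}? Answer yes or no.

No — H and L are d-connected given {Y}.

Bayes-Ball from H | {Y} reaches {D,F,G,J,L,S,Z}.
L ∈ reach(H|{Y}) ⇒ H ⊥̸ L | {Y}.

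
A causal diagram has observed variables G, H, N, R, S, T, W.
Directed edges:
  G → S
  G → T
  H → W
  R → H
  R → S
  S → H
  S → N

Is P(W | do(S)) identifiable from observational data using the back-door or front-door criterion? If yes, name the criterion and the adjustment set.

desc(S)\{S}={H,N,W}; candidates ⊆ {G,R,T}.
size 0: {}; under {} S still reaches {G,H,R,T,W} ∋ W.
{R}: S⊥W given {R} in G with S→· removed — back-door holds.
P(W|do(S)) = Σ_{R} P(W|S,R)·P(R).

P(W|do(S)): backdoor, adjust for {R}.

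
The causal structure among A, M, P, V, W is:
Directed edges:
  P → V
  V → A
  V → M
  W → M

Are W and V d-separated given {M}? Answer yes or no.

No — W and V are d-connected given {M}.

Bayes-Ball from W | {M} reaches {A,P,V}.
V ∈ reach(W|{M}) ⇒ W ⊥̸ V | {M}.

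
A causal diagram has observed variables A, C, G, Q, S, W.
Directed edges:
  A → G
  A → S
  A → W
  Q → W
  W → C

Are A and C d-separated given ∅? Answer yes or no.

Bayes-Ball from A | ∅ reaches {C,G,S,W}.
C ∈ reach(A|∅) ⇒ A ⊥̸ C | ∅.

No — A and C are d-connected given ∅.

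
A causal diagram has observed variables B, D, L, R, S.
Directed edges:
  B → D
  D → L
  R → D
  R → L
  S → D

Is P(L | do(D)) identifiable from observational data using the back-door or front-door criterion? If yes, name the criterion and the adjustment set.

P(L|do(D)): backdoor, adjust for {R}.

desc(D)\{D}={L}; candidates ⊆ {B,R,S}.
size 0: {}; under {} D still reaches {B,L,R,S} ∋ L.
{R}: D⊥L given {R} in G with D→· removed — back-door holds.
P(L|do(D)) = Σ_{R} P(L|D,R)·P(R).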